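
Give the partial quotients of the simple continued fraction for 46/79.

[0; 1, 1, 2, 1, 1, 6]

Run the Euclidean algorithm on 46 and 79; the successive quotients are the partial quotients a_0, a_1, ... (each step inverts the fractional part left over by the previous one):
  46 = 0*79 + 46, so a_0 = 0.
  79 = 1*46 + 33, so a_1 = 1.
  46 = 1*33 + 13, so a_2 = 1.
  33 = 2*13 + 7, so a_3 = 2.
  13 = 1*7 + 6, so a_4 = 1.
  7 = 1*6 + 1, so a_5 = 1.
  6 = 6*1 + 0, so a_6 = 6.
The remainder reaches 0 after 7 divisions, so the expansion has 7 partial quotients, read off in order.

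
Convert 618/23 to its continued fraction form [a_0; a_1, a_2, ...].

Run the Euclidean algorithm on 618 and 23; the successive quotients are the partial quotients a_0, a_1, ... (each step inverts the fractional part left over by the previous one):
  618 = 26*23 + 20, so a_0 = 26.
  23 = 1*20 + 3, so a_1 = 1.
  20 = 6*3 + 2, so a_2 = 6.
  3 = 1*2 + 1, so a_3 = 1.
  2 = 2*1 + 0, so a_4 = 2.
The remainder reaches 0 after 5 divisions, so the expansion has 5 partial quotients, read off in order.

[26; 1, 6, 1, 2]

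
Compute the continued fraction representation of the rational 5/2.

Run the Euclidean algorithm on 5 and 2; the successive quotients are the partial quotients a_0, a_1, ... (each step inverts the fractional part left over by the previous one):
  5 = 2*2 + 1, so a_0 = 2.
  2 = 2*1 + 0, so a_1 = 2.
The remainder reaches 0 after 2 divisions, so the expansion has 2 partial quotients, read off in order.

[2; 2]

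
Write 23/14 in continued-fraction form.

Run the Euclidean algorithm on 23 and 14; the successive quotients are the partial quotients a_0, a_1, ... (each step inverts the fractional part left over by the previous one):
  23 = 1*14 + 9, so a_0 = 1.
  14 = 1*9 + 5, so a_1 = 1.
  9 = 1*5 + 4, so a_2 = 1.
  5 = 1*4 + 1, so a_3 = 1.
  4 = 4*1 + 0, so a_4 = 4.
The remainder reaches 0 after 5 divisions, so the expansion has 5 partial quotients, read off in order.

[1; 1, 1, 1, 4]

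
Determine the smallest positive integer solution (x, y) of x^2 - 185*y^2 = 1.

(x, y) = (9249, 680)

First expand sqrt(185) as a continued fraction. With x_i = (sqrt(185) + m_i)/d_i and (m_0, d_0) = (0, 1): a_0 = floor(sqrt(185)) = 13, since 13^2 = 169 <= 185 < 196 = 14^2.
Iterate m_{i+1} = d_i*a_i - m_i, d_{i+1} = (185 - m_{i+1}^2)/d_i, a_{i+1} = floor((a_0 + m_{i+1})/d_{i+1}):
  m_1 = 1*13 - 0 = 13, d_1 = (185 - 13^2)/1 = 16/1 = 16, a_1 = floor((13 + 13)/16) = 1.
  m_2 = 16*1 - 13 = 3, d_2 = (185 - 3^2)/16 = 176/16 = 11, a_2 = floor((13 + 3)/11) = 1.
  m_3 = 11*1 - 3 = 8, d_3 = (185 - 8^2)/11 = 121/11 = 11, a_3 = floor((13 + 8)/11) = 1.
  m_4 = 11*1 - 8 = 3, d_4 = (185 - 3^2)/11 = 176/11 = 16, a_4 = floor((13 + 3)/16) = 1.
  m_5 = 16*1 - 3 = 13, d_5 = (185 - 13^2)/16 = 16/16 = 1, a_5 = floor((13 + 13)/1) = 26.
  m_6 = 1*26 - 13 = 13, d_6 = (185 - 13^2)/1 = 16/1 = 16: (m_6, d_6) = (m_1, d_1) = (13, 16), so from here the quotients repeat a_1, ..., a_5; the period length is 5.
So sqrt(185) = [13; (1, 1, 1, 1, 26)] with period length k = 5.
k is odd, so (p_{k-1}, q_{k-1}) only solves x^2 - 185y^2 = -1 and the fundamental solution of x^2 - 185y^2 = 1 is (p_{2k-1}, q_{2k-1}) = (p_9, q_9); compute convergents through index 9, running through the period twice.
Convergents (p_i = a_i*p_{i-1} + p_{i-2}, q_i = a_i*q_{i-1} + q_{i-2} with p_{-2}=0, p_{-1}=1, q_{-2}=1, q_{-1}=0):
  i=0: a_0=13, p_0 = 13*1 + 0 = 13, q_0 = 13*0 + 1 = 1.
  i=1: a_1=1, p_1 = 1*13 + 1 = 14, q_1 = 1*1 + 0 = 1.
  i=2: a_2=1, p_2 = 1*14 + 13 = 27, q_2 = 1*1 + 1 = 2.
  i=3: a_3=1, p_3 = 1*27 + 14 = 41, q_3 = 1*2 + 1 = 3.
  i=4: a_4=1, p_4 = 1*41 + 27 = 68, q_4 = 1*3 + 2 = 5.
  i=5: a_5=26, p_5 = 26*68 + 41 = 1809, q_5 = 26*5 + 3 = 133.
  i=6: a_6=1, p_6 = 1*1809 + 68 = 1877, q_6 = 1*133 + 5 = 138.
  i=7: a_7=1, p_7 = 1*1877 + 1809 = 3686, q_7 = 1*138 + 133 = 271.
  i=8: a_8=1, p_8 = 1*3686 + 1877 = 5563, q_8 = 1*271 + 138 = 409.
  i=9: a_9=1, p_9 = 1*5563 + 3686 = 9249, q_9 = 1*409 + 271 = 680.
Indeed p_4^2 - 185*q_4^2 = 4624 - 4625 = -1, not +1.
Check: 9249^2 - 185*680^2 = 85544001 - 85544000 = 1, so (x, y) = (9249, 680) solves the equation, and by the theorem it is the least positive solution.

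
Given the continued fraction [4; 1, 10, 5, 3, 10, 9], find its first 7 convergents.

4/1, 5/1, 54/11, 275/56, 879/179, 9065/1846, 82464/16793

Using the convergent recurrence p_i = a_i*p_{i-1} + p_{i-2}, q_i = a_i*q_{i-1} + q_{i-2} with p_{-2}=0, p_{-1}=1, q_{-2}=1, q_{-1}=0:
  i=0: a_0=4, p_0 = 4*1 + 0 = 4, q_0 = 4*0 + 1 = 1.
  i=1: a_1=1, p_1 = 1*4 + 1 = 5, q_1 = 1*1 + 0 = 1.
  i=2: a_2=10, p_2 = 10*5 + 4 = 54, q_2 = 10*1 + 1 = 11.
  i=3: a_3=5, p_3 = 5*54 + 5 = 275, q_3 = 5*11 + 1 = 56.
  i=4: a_4=3, p_4 = 3*275 + 54 = 879, q_4 = 3*56 + 11 = 179.
  i=5: a_5=10, p_5 = 10*879 + 275 = 9065, q_5 = 10*179 + 56 = 1846.
  i=6: a_6=9, p_6 = 9*9065 + 879 = 82464, q_6 = 9*1846 + 179 = 16793.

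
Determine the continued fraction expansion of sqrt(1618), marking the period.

Write x_i = (sqrt(1618) + m_i)/d_i with (m_0, d_0) = (0, 1). a_0 = floor(sqrt(1618)) = 40, since 40^2 = 1600 <= 1618 < 1681 = 41^2.
Iterate m_{i+1} = d_i*a_i - m_i, d_{i+1} = (1618 - m_{i+1}^2)/d_i, a_{i+1} = floor((a_0 + m_{i+1})/d_{i+1}):
  m_1 = 1*40 - 0 = 40, d_1 = (1618 - 40^2)/1 = 18/1 = 18, a_1 = floor((40 + 40)/18) = 4.
  m_2 = 18*4 - 40 = 32, d_2 = (1618 - 32^2)/18 = 594/18 = 33, a_2 = floor((40 + 32)/33) = 2.
  m_3 = 33*2 - 32 = 34, d_3 = (1618 - 34^2)/33 = 462/33 = 14, a_3 = floor((40 + 34)/14) = 5.
  m_4 = 14*5 - 34 = 36, d_4 = (1618 - 36^2)/14 = 322/14 = 23, a_4 = floor((40 + 36)/23) = 3.
  m_5 = 23*3 - 36 = 33, d_5 = (1618 - 33^2)/23 = 529/23 = 23, a_5 = floor((40 + 33)/23) = 3.
  m_6 = 23*3 - 33 = 36, d_6 = (1618 - 36^2)/23 = 322/23 = 14, a_6 = floor((40 + 36)/14) = 5.
  m_7 = 14*5 - 36 = 34, d_7 = (1618 - 34^2)/14 = 462/14 = 33, a_7 = floor((40 + 34)/33) = 2.
  m_8 = 33*2 - 34 = 32, d_8 = (1618 - 32^2)/33 = 594/33 = 18, a_8 = floor((40 + 32)/18) = 4.
  m_9 = 18*4 - 32 = 40, d_9 = (1618 - 40^2)/18 = 18/18 = 1, a_9 = floor((40 + 40)/1) = 80.
  m_10 = 1*80 - 40 = 40, d_10 = (1618 - 40^2)/1 = 18/1 = 18: (m_10, d_10) = (m_1, d_1) = (40, 18), so from here the quotients repeat a_1, ..., a_9; the period length is 9.
Hence the expansion of sqrt(1618) is a_0 = 40 followed by the repeating block 4, 2, 5, 3, 3, 5, 2, 4, 80 (period 9).

[40; (4, 2, 5, 3, 3, 5, 2, 4, 80)]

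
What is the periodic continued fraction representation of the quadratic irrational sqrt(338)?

Write x_i = (sqrt(338) + m_i)/d_i with (m_0, d_0) = (0, 1). a_0 = floor(sqrt(338)) = 18, since 18^2 = 324 <= 338 < 361 = 19^2.
Iterate m_{i+1} = d_i*a_i - m_i, d_{i+1} = (338 - m_{i+1}^2)/d_i, a_{i+1} = floor((a_0 + m_{i+1})/d_{i+1}):
  m_1 = 1*18 - 0 = 18, d_1 = (338 - 18^2)/1 = 14/1 = 14, a_1 = floor((18 + 18)/14) = 2.
  m_2 = 14*2 - 18 = 10, d_2 = (338 - 10^2)/14 = 238/14 = 17, a_2 = floor((18 + 10)/17) = 1.
  m_3 = 17*1 - 10 = 7, d_3 = (338 - 7^2)/17 = 289/17 = 17, a_3 = floor((18 + 7)/17) = 1.
  m_4 = 17*1 - 7 = 10, d_4 = (338 - 10^2)/17 = 238/17 = 14, a_4 = floor((18 + 10)/14) = 2.
  m_5 = 14*2 - 10 = 18, d_5 = (338 - 18^2)/14 = 14/14 = 1, a_5 = floor((18 + 18)/1) = 36.
  m_6 = 1*36 - 18 = 18, d_6 = (338 - 18^2)/1 = 14/1 = 14: (m_6, d_6) = (m_1, d_1) = (18, 14), so from here the quotients repeat a_1, ..., a_5; the period length is 5.
Hence the expansion of sqrt(338) is a_0 = 18 followed by the repeating block 2, 1, 1, 2, 36 (period 5).

[18; (2, 1, 1, 2, 36)]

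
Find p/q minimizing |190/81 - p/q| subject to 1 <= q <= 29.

61/26

Expand x = 190/81 as a continued fraction with the Euclidean algorithm:
  190 = 2*81 + 28, so a_0 = 2.
  81 = 2*28 + 25, so a_1 = 2.
  28 = 1*25 + 3, so a_2 = 1.
  25 = 8*3 + 1, so a_3 = 8.
  3 = 3*1 + 0, so a_4 = 3.
so x = [2; 2, 1, 8, 3].
Convergents (p_i = a_i*p_{i-1} + p_{i-2}, q_i = a_i*q_{i-1} + q_{i-2} with p_{-2}=0, p_{-1}=1, q_{-2}=1, q_{-1}=0), until the denominator exceeds 29:
  i=0: a_0=2, p_0 = 2*1 + 0 = 2, q_0 = 2*0 + 1 = 1.
  i=1: a_1=2, p_1 = 2*2 + 1 = 5, q_1 = 2*1 + 0 = 2.
  i=2: a_2=1, p_2 = 1*5 + 2 = 7, q_2 = 1*2 + 1 = 3.
  i=3: a_3=8, p_3 = 8*7 + 5 = 61, q_3 = 8*3 + 2 = 26.
  i=4: a_4=3, p_4 = 3*61 + 7 = 190, q_4 = 3*26 + 3 = 81.
q_4 = 81 > 29, so the last convergent with denominator <= 29 is p_3/q_3 = 61/26.
The closest fraction with denominator <= 29 is either p_3/q_3 or the intermediate fraction (k*p_3 + p_2)/(k*q_3 + q_2) with the largest k >= 1 whose denominator stays <= 29; these approach x as k grows, and every other convergent or intermediate fraction in range is farther away.
Largest k: floor((29 - q_2)/q_3) = floor((29 - 3)/26) = 1.
That gives (1*61 + 7)/(1*26 + 3) = 68/29.
Compare the errors: |x - 61/26| = |190*26 - 61*81|/(81*26) = 1/2106, and |x - 68/29| = |190*29 - 68*81|/(81*29) = 2/2349.
Cross-multiplying, 1*2349 = 2349 < 4212 = 2*2106, so 1/2106 is smaller: the convergent 61/26 is closer to x than 68/29.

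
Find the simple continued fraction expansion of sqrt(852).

[29; (5, 3, 2, 4, 2, 3, 5, 58)]

Write x_i = (sqrt(852) + m_i)/d_i with (m_0, d_0) = (0, 1). a_0 = floor(sqrt(852)) = 29, since 29^2 = 841 <= 852 < 900 = 30^2.
Iterate m_{i+1} = d_i*a_i - m_i, d_{i+1} = (852 - m_{i+1}^2)/d_i, a_{i+1} = floor((a_0 + m_{i+1})/d_{i+1}):
  m_1 = 1*29 - 0 = 29, d_1 = (852 - 29^2)/1 = 11/1 = 11, a_1 = floor((29 + 29)/11) = 5.
  m_2 = 11*5 - 29 = 26, d_2 = (852 - 26^2)/11 = 176/11 = 16, a_2 = floor((29 + 26)/16) = 3.
  m_3 = 16*3 - 26 = 22, d_3 = (852 - 22^2)/16 = 368/16 = 23, a_3 = floor((29 + 22)/23) = 2.
  m_4 = 23*2 - 22 = 24, d_4 = (852 - 24^2)/23 = 276/23 = 12, a_4 = floor((29 + 24)/12) = 4.
  m_5 = 12*4 - 24 = 24, d_5 = (852 - 24^2)/12 = 276/12 = 23, a_5 = floor((29 + 24)/23) = 2.
  m_6 = 23*2 - 24 = 22, d_6 = (852 - 22^2)/23 = 368/23 = 16, a_6 = floor((29 + 22)/16) = 3.
  m_7 = 16*3 - 22 = 26, d_7 = (852 - 26^2)/16 = 176/16 = 11, a_7 = floor((29 + 26)/11) = 5.
  m_8 = 11*5 - 26 = 29, d_8 = (852 - 29^2)/11 = 11/11 = 1, a_8 = floor((29 + 29)/1) = 58.
  m_9 = 1*58 - 29 = 29, d_9 = (852 - 29^2)/1 = 11/1 = 11: (m_9, d_9) = (m_1, d_1) = (29, 11), so from here the quotients repeat a_1, ..., a_8; the period length is 8.
Hence the expansion of sqrt(852) is a_0 = 29 followed by the repeating block 5, 3, 2, 4, 2, 3, 5, 58 (period 8).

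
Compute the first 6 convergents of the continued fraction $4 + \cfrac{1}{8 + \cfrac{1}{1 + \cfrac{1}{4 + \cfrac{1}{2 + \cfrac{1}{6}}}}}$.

Using the convergent recurrence p_i = a_i*p_{i-1} + p_{i-2}, q_i = a_i*q_{i-1} + q_{i-2} with p_{-2}=0, p_{-1}=1, q_{-2}=1, q_{-1}=0:
  i=0: a_0=4, p_0 = 4*1 + 0 = 4, q_0 = 4*0 + 1 = 1.
  i=1: a_1=8, p_1 = 8*4 + 1 = 33, q_1 = 8*1 + 0 = 8.
  i=2: a_2=1, p_2 = 1*33 + 4 = 37, q_2 = 1*8 + 1 = 9.
  i=3: a_3=4, p_3 = 4*37 + 33 = 181, q_3 = 4*9 + 8 = 44.
  i=4: a_4=2, p_4 = 2*181 + 37 = 399, q_4 = 2*44 + 9 = 97.
  i=5: a_5=6, p_5 = 6*399 + 181 = 2575, q_5 = 6*97 + 44 = 626.

4/1, 33/8, 37/9, 181/44, 399/97, 2575/626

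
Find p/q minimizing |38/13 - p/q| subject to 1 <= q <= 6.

3/1

Expand x = 38/13 as a continued fraction with the Euclidean algorithm:
  38 = 2*13 + 12, so a_0 = 2.
  13 = 1*12 + 1, so a_1 = 1.
  12 = 12*1 + 0, so a_2 = 12.
so x = [2; 1, 12].
Convergents (p_i = a_i*p_{i-1} + p_{i-2}, q_i = a_i*q_{i-1} + q_{i-2} with p_{-2}=0, p_{-1}=1, q_{-2}=1, q_{-1}=0), until the denominator exceeds 6:
  i=0: a_0=2, p_0 = 2*1 + 0 = 2, q_0 = 2*0 + 1 = 1.
  i=1: a_1=1, p_1 = 1*2 + 1 = 3, q_1 = 1*1 + 0 = 1.
  i=2: a_2=12, p_2 = 12*3 + 2 = 38, q_2 = 12*1 + 1 = 13.
q_2 = 13 > 6, so the last convergent with denominator <= 6 is p_1/q_1 = 3/1.
The closest fraction with denominator <= 6 is either p_1/q_1 or the intermediate fraction (k*p_1 + p_0)/(k*q_1 + q_0) with the largest k >= 1 whose denominator stays <= 6; these approach x as k grows, and every other convergent or intermediate fraction in range is farther away.
Largest k: floor((6 - q_0)/q_1) = floor((6 - 1)/1) = 5.
That gives (5*3 + 2)/(5*1 + 1) = 17/6.
Compare the errors: |x - 3/1| = |38*1 - 3*13|/(13*1) = 1/13, and |x - 17/6| = |38*6 - 17*13|/(13*6) = 7/78.
Cross-multiplying, 1*78 = 78 < 91 = 7*13, so 1/13 is smaller: the convergent 3/1 is closer to x than 17/6.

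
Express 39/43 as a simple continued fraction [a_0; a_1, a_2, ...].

[0; 1, 9, 1, 3]

Run the Euclidean algorithm on 39 and 43; the successive quotients are the partial quotients a_0, a_1, ... (each step inverts the fractional part left over by the previous one):
  39 = 0*43 + 39, so a_0 = 0.
  43 = 1*39 + 4, so a_1 = 1.
  39 = 9*4 + 3, so a_2 = 9.
  4 = 1*3 + 1, so a_3 = 1.
  3 = 3*1 + 0, so a_4 = 3.
The remainder reaches 0 after 5 divisions, so the expansion has 5 partial quotients, read off in order.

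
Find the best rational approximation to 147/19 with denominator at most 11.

85/11

Expand x = 147/19 as a continued fraction with the Euclidean algorithm:
  147 = 7*19 + 14, so a_0 = 7.
  19 = 1*14 + 5, so a_1 = 1.
  14 = 2*5 + 4, so a_2 = 2.
  5 = 1*4 + 1, so a_3 = 1.
  4 = 4*1 + 0, so a_4 = 4.
so x = [7; 1, 2, 1, 4].
Convergents (p_i = a_i*p_{i-1} + p_{i-2}, q_i = a_i*q_{i-1} + q_{i-2} with p_{-2}=0, p_{-1}=1, q_{-2}=1, q_{-1}=0), until the denominator exceeds 11:
  i=0: a_0=7, p_0 = 7*1 + 0 = 7, q_0 = 7*0 + 1 = 1.
  i=1: a_1=1, p_1 = 1*7 + 1 = 8, q_1 = 1*1 + 0 = 1.
  i=2: a_2=2, p_2 = 2*8 + 7 = 23, q_2 = 2*1 + 1 = 3.
  i=3: a_3=1, p_3 = 1*23 + 8 = 31, q_3 = 1*3 + 1 = 4.
  i=4: a_4=4, p_4 = 4*31 + 23 = 147, q_4 = 4*4 + 3 = 19.
q_4 = 19 > 11, so the last convergent with denominator <= 11 is p_3/q_3 = 31/4.
The closest fraction with denominator <= 11 is either p_3/q_3 or the intermediate fraction (k*p_3 + p_2)/(k*q_3 + q_2) with the largest k >= 1 whose denominator stays <= 11; these approach x as k grows, and every other convergent or intermediate fraction in range is farther away.
Largest k: floor((11 - q_2)/q_3) = floor((11 - 3)/4) = 2.
That gives (2*31 + 23)/(2*4 + 3) = 85/11.
Compare the errors: |x - 31/4| = |147*4 - 31*19|/(19*4) = 1/76, and |x - 85/11| = |147*11 - 85*19|/(19*11) = 2/209.
Cross-multiplying, 2*76 = 152 < 209 = 1*209, so 2/209 is smaller: the intermediate fraction 85/11 is closer to x than 31/4.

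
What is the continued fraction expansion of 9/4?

Run the Euclidean algorithm on 9 and 4; the successive quotients are the partial quotients a_0, a_1, ... (each step inverts the fractional part left over by the previous one):
  9 = 2*4 + 1, so a_0 = 2.
  4 = 4*1 + 0, so a_1 = 4.
The remainder reaches 0 after 2 divisions, so the expansion has 2 partial quotients, read off in order.

[2; 4]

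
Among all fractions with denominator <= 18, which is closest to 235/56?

21/5

Expand x = 235/56 as a continued fraction with the Euclidean algorithm:
  235 = 4*56 + 11, so a_0 = 4.
  56 = 5*11 + 1, so a_1 = 5.
  11 = 11*1 + 0, so a_2 = 11.
so x = [4; 5, 11].
Convergents (p_i = a_i*p_{i-1} + p_{i-2}, q_i = a_i*q_{i-1} + q_{i-2} with p_{-2}=0, p_{-1}=1, q_{-2}=1, q_{-1}=0), until the denominator exceeds 18:
  i=0: a_0=4, p_0 = 4*1 + 0 = 4, q_0 = 4*0 + 1 = 1.
  i=1: a_1=5, p_1 = 5*4 + 1 = 21, q_1 = 5*1 + 0 = 5.
  i=2: a_2=11, p_2 = 11*21 + 4 = 235, q_2 = 11*5 + 1 = 56.
q_2 = 56 > 18, so the last convergent with denominator <= 18 is p_1/q_1 = 21/5.
The closest fraction with denominator <= 18 is either p_1/q_1 or the intermediate fraction (k*p_1 + p_0)/(k*q_1 + q_0) with the largest k >= 1 whose denominator stays <= 18; these approach x as k grows, and every other convergent or intermediate fraction in range is farther away.
Largest k: floor((18 - q_0)/q_1) = floor((18 - 1)/5) = 3.
That gives (3*21 + 4)/(3*5 + 1) = 67/16.
Compare the errors: |x - 21/5| = |235*5 - 21*56|/(56*5) = 1/280, and |x - 67/16| = |235*16 - 67*56|/(56*16) = 8/896.
Cross-multiplying, 1*896 = 896 < 2240 = 8*280, so 1/280 is smaller: the convergent 21/5 is closer to x than 67/16.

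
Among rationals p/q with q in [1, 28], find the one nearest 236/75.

85/27

Expand x = 236/75 as a continued fraction with the Euclidean algorithm:
  236 = 3*75 + 11, so a_0 = 3.
  75 = 6*11 + 9, so a_1 = 6.
  11 = 1*9 + 2, so a_2 = 1.
  9 = 4*2 + 1, so a_3 = 4.
  2 = 2*1 + 0, so a_4 = 2.
so x = [3; 6, 1, 4, 2].
Convergents (p_i = a_i*p_{i-1} + p_{i-2}, q_i = a_i*q_{i-1} + q_{i-2} with p_{-2}=0, p_{-1}=1, q_{-2}=1, q_{-1}=0), until the denominator exceeds 28:
  i=0: a_0=3, p_0 = 3*1 + 0 = 3, q_0 = 3*0 + 1 = 1.
  i=1: a_1=6, p_1 = 6*3 + 1 = 19, q_1 = 6*1 + 0 = 6.
  i=2: a_2=1, p_2 = 1*19 + 3 = 22, q_2 = 1*6 + 1 = 7.
  i=3: a_3=4, p_3 = 4*22 + 19 = 107, q_3 = 4*7 + 6 = 34.
q_3 = 34 > 28, so the last convergent with denominator <= 28 is p_2/q_2 = 22/7.
The closest fraction with denominator <= 28 is either p_2/q_2 or the intermediate fraction (k*p_2 + p_1)/(k*q_2 + q_1) with the largest k >= 1 whose denominator stays <= 28; these approach x as k grows, and every other convergent or intermediate fraction in range is farther away.
Largest k: floor((28 - q_1)/q_2) = floor((28 - 6)/7) = 3.
That gives (3*22 + 19)/(3*7 + 6) = 85/27.
Compare the errors: |x - 22/7| = |236*7 - 22*75|/(75*7) = 2/525, and |x - 85/27| = |236*27 - 85*75|/(75*27) = 3/2025.
Cross-multiplying, 3*525 = 1575 < 4050 = 2*2025, so 3/2025 is smaller: the intermediate fraction 85/27 is closer to x than 22/7.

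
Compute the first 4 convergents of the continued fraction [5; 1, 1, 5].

Using the convergent recurrence p_i = a_i*p_{i-1} + p_{i-2}, q_i = a_i*q_{i-1} + q_{i-2} with p_{-2}=0, p_{-1}=1, q_{-2}=1, q_{-1}=0:
  i=0: a_0=5, p_0 = 5*1 + 0 = 5, q_0 = 5*0 + 1 = 1.
  i=1: a_1=1, p_1 = 1*5 + 1 = 6, q_1 = 1*1 + 0 = 1.
  i=2: a_2=1, p_2 = 1*6 + 5 = 11, q_2 = 1*1 + 1 = 2.
  i=3: a_3=5, p_3 = 5*11 + 6 = 61, q_3 = 5*2 + 1 = 11.

5/1, 6/1, 11/2, 61/11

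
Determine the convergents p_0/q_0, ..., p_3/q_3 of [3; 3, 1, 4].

Using the convergent recurrence p_i = a_i*p_{i-1} + p_{i-2}, q_i = a_i*q_{i-1} + q_{i-2} with p_{-2}=0, p_{-1}=1, q_{-2}=1, q_{-1}=0:
  i=0: a_0=3, p_0 = 3*1 + 0 = 3, q_0 = 3*0 + 1 = 1.
  i=1: a_1=3, p_1 = 3*3 + 1 = 10, q_1 = 3*1 + 0 = 3.
  i=2: a_2=1, p_2 = 1*10 + 3 = 13, q_2 = 1*3 + 1 = 4.
  i=3: a_3=4, p_3 = 4*13 + 10 = 62, q_3 = 4*4 + 3 = 19.

3/1, 10/3, 13/4, 62/19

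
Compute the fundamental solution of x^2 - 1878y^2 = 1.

(x, y) = (16901, 390)

First expand sqrt(1878) as a continued fraction. With x_i = (sqrt(1878) + m_i)/d_i and (m_0, d_0) = (0, 1): a_0 = floor(sqrt(1878)) = 43, since 43^2 = 1849 <= 1878 < 1936 = 44^2.
Iterate m_{i+1} = d_i*a_i - m_i, d_{i+1} = (1878 - m_{i+1}^2)/d_i, a_{i+1} = floor((a_0 + m_{i+1})/d_{i+1}):
  m_1 = 1*43 - 0 = 43, d_1 = (1878 - 43^2)/1 = 29/1 = 29, a_1 = floor((43 + 43)/29) = 2.
  m_2 = 29*2 - 43 = 15, d_2 = (1878 - 15^2)/29 = 1653/29 = 57, a_2 = floor((43 + 15)/57) = 1.
  m_3 = 57*1 - 15 = 42, d_3 = (1878 - 42^2)/57 = 114/57 = 2, a_3 = floor((43 + 42)/2) = 42.
  m_4 = 2*42 - 42 = 42, d_4 = (1878 - 42^2)/2 = 114/2 = 57, a_4 = floor((43 + 42)/57) = 1.
  m_5 = 57*1 - 42 = 15, d_5 = (1878 - 15^2)/57 = 1653/57 = 29, a_5 = floor((43 + 15)/29) = 2.
  m_6 = 29*2 - 15 = 43, d_6 = (1878 - 43^2)/29 = 29/29 = 1, a_6 = floor((43 + 43)/1) = 86.
  m_7 = 1*86 - 43 = 43, d_7 = (1878 - 43^2)/1 = 29/1 = 29: (m_7, d_7) = (m_1, d_1) = (43, 29), so from here the quotients repeat a_1, ..., a_6; the period length is 6.
So sqrt(1878) = [43; (2, 1, 42, 1, 2, 86)] with period length k = 6.
k is even, so the fundamental solution of x^2 - 1878y^2 = 1 is (p_{k-1}, q_{k-1}) = (p_5, q_5); compute convergents through index 5.
Convergents (p_i = a_i*p_{i-1} + p_{i-2}, q_i = a_i*q_{i-1} + q_{i-2} with p_{-2}=0, p_{-1}=1, q_{-2}=1, q_{-1}=0):
  i=0: a_0=43, p_0 = 43*1 + 0 = 43, q_0 = 43*0 + 1 = 1.
  i=1: a_1=2, p_1 = 2*43 + 1 = 87, q_1 = 2*1 + 0 = 2.
  i=2: a_2=1, p_2 = 1*87 + 43 = 130, q_2 = 1*2 + 1 = 3.
  i=3: a_3=42, p_3 = 42*130 + 87 = 5547, q_3 = 42*3 + 2 = 128.
  i=4: a_4=1, p_4 = 1*5547 + 130 = 5677, q_4 = 1*128 + 3 = 131.
  i=5: a_5=2, p_5 = 2*5677 + 5547 = 16901, q_5 = 2*131 + 128 = 390.
Check: 16901^2 - 1878*390^2 = 285643801 - 285643800 = 1, so (x, y) = (16901, 390) solves the equation, and by the theorem it is the least positive solution.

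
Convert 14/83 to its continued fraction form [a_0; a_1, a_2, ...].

Run the Euclidean algorithm on 14 and 83; the successive quotients are the partial quotients a_0, a_1, ... (each step inverts the fractional part left over by the previous one):
  14 = 0*83 + 14, so a_0 = 0.
  83 = 5*14 + 13, so a_1 = 5.
  14 = 1*13 + 1, so a_2 = 1.
  13 = 13*1 + 0, so a_3 = 13.
The remainder reaches 0 after 4 divisions, so the expansion has 4 partial quotients, read off in order.

[0; 5, 1, 13]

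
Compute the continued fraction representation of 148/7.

[21; 7]

Run the Euclidean algorithm on 148 and 7; the successive quotients are the partial quotients a_0, a_1, ... (each step inverts the fractional part left over by the previous one):
  148 = 21*7 + 1, so a_0 = 21.
  7 = 7*1 + 0, so a_1 = 7.
The remainder reaches 0 after 2 divisions, so the expansion has 2 partial quotients, read off in order.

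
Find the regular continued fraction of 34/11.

[3; 11]

Run the Euclidean algorithm on 34 and 11; the successive quotients are the partial quotients a_0, a_1, ... (each step inverts the fractional part left over by the previous one):
  34 = 3*11 + 1, so a_0 = 3.
  11 = 11*1 + 0, so a_1 = 11.
The remainder reaches 0 after 2 divisions, so the expansion has 2 partial quotients, read off in order.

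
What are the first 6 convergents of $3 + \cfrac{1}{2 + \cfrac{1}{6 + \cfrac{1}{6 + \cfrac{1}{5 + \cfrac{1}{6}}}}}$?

3/1, 7/2, 45/13, 277/80, 1430/413, 8857/2558

Using the convergent recurrence p_i = a_i*p_{i-1} + p_{i-2}, q_i = a_i*q_{i-1} + q_{i-2} with p_{-2}=0, p_{-1}=1, q_{-2}=1, q_{-1}=0:
  i=0: a_0=3, p_0 = 3*1 + 0 = 3, q_0 = 3*0 + 1 = 1.
  i=1: a_1=2, p_1 = 2*3 + 1 = 7, q_1 = 2*1 + 0 = 2.
  i=2: a_2=6, p_2 = 6*7 + 3 = 45, q_2 = 6*2 + 1 = 13.
  i=3: a_3=6, p_3 = 6*45 + 7 = 277, q_3 = 6*13 + 2 = 80.
  i=4: a_4=5, p_4 = 5*277 + 45 = 1430, q_4 = 5*80 + 13 = 413.
  i=5: a_5=6, p_5 = 6*1430 + 277 = 8857, q_5 = 6*413 + 80 = 2558.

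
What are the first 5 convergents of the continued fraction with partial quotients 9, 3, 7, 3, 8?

Using the convergent recurrence p_i = a_i*p_{i-1} + p_{i-2}, q_i = a_i*q_{i-1} + q_{i-2} with p_{-2}=0, p_{-1}=1, q_{-2}=1, q_{-1}=0:
  i=0: a_0=9, p_0 = 9*1 + 0 = 9, q_0 = 9*0 + 1 = 1.
  i=1: a_1=3, p_1 = 3*9 + 1 = 28, q_1 = 3*1 + 0 = 3.
  i=2: a_2=7, p_2 = 7*28 + 9 = 205, q_2 = 7*3 + 1 = 22.
  i=3: a_3=3, p_3 = 3*205 + 28 = 643, q_3 = 3*22 + 3 = 69.
  i=4: a_4=8, p_4 = 8*643 + 205 = 5349, q_4 = 8*69 + 22 = 574.

9/1, 28/3, 205/22, 643/69, 5349/574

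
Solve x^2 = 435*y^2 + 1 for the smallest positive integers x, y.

(x, y) = (146, 7)

First expand sqrt(435) as a continued fraction. With x_i = (sqrt(435) + m_i)/d_i and (m_0, d_0) = (0, 1): a_0 = floor(sqrt(435)) = 20, since 20^2 = 400 <= 435 < 441 = 21^2.
Iterate m_{i+1} = d_i*a_i - m_i, d_{i+1} = (435 - m_{i+1}^2)/d_i, a_{i+1} = floor((a_0 + m_{i+1})/d_{i+1}):
  m_1 = 1*20 - 0 = 20, d_1 = (435 - 20^2)/1 = 35/1 = 35, a_1 = floor((20 + 20)/35) = 1.
  m_2 = 35*1 - 20 = 15, d_2 = (435 - 15^2)/35 = 210/35 = 6, a_2 = floor((20 + 15)/6) = 5.
  m_3 = 6*5 - 15 = 15, d_3 = (435 - 15^2)/6 = 210/6 = 35, a_3 = floor((20 + 15)/35) = 1.
  m_4 = 35*1 - 15 = 20, d_4 = (435 - 20^2)/35 = 35/35 = 1, a_4 = floor((20 + 20)/1) = 40.
  m_5 = 1*40 - 20 = 20, d_5 = (435 - 20^2)/1 = 35/1 = 35: (m_5, d_5) = (m_1, d_1) = (20, 35), so from here the quotients repeat a_1, ..., a_4; the period length is 4.
So sqrt(435) = [20; (1, 5, 1, 40)] with period length k = 4.
k is even, so the fundamental solution of x^2 - 435y^2 = 1 is (p_{k-1}, q_{k-1}) = (p_3, q_3); compute convergents through index 3.
Convergents (p_i = a_i*p_{i-1} + p_{i-2}, q_i = a_i*q_{i-1} + q_{i-2} with p_{-2}=0, p_{-1}=1, q_{-2}=1, q_{-1}=0):
  i=0: a_0=20, p_0 = 20*1 + 0 = 20, q_0 = 20*0 + 1 = 1.
  i=1: a_1=1, p_1 = 1*20 + 1 = 21, q_1 = 1*1 + 0 = 1.
  i=2: a_2=5, p_2 = 5*21 + 20 = 125, q_2 = 5*1 + 1 = 6.
  i=3: a_3=1, p_3 = 1*125 + 21 = 146, q_3 = 1*6 + 1 = 7.
Check: 146^2 - 435*7^2 = 21316 - 21315 = 1, so (x, y) = (146, 7) solves the equation, and by the theorem it is the least positive solution.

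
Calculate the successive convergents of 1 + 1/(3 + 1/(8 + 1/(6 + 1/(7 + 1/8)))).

1/1, 4/3, 33/25, 202/153, 1447/1096, 11778/8921

Using the convergent recurrence p_i = a_i*p_{i-1} + p_{i-2}, q_i = a_i*q_{i-1} + q_{i-2} with p_{-2}=0, p_{-1}=1, q_{-2}=1, q_{-1}=0:
  i=0: a_0=1, p_0 = 1*1 + 0 = 1, q_0 = 1*0 + 1 = 1.
  i=1: a_1=3, p_1 = 3*1 + 1 = 4, q_1 = 3*1 + 0 = 3.
  i=2: a_2=8, p_2 = 8*4 + 1 = 33, q_2 = 8*3 + 1 = 25.
  i=3: a_3=6, p_3 = 6*33 + 4 = 202, q_3 = 6*25 + 3 = 153.
  i=4: a_4=7, p_4 = 7*202 + 33 = 1447, q_4 = 7*153 + 25 = 1096.
  i=5: a_5=8, p_5 = 8*1447 + 202 = 11778, q_5 = 8*1096 + 153 = 8921.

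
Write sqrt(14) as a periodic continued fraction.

Write x_i = (sqrt(14) + m_i)/d_i with (m_0, d_0) = (0, 1). a_0 = floor(sqrt(14)) = 3, since 3^2 = 9 <= 14 < 16 = 4^2.
Iterate m_{i+1} = d_i*a_i - m_i, d_{i+1} = (14 - m_{i+1}^2)/d_i, a_{i+1} = floor((a_0 + m_{i+1})/d_{i+1}):
  m_1 = 1*3 - 0 = 3, d_1 = (14 - 3^2)/1 = 5/1 = 5, a_1 = floor((3 + 3)/5) = 1.
  m_2 = 5*1 - 3 = 2, d_2 = (14 - 2^2)/5 = 10/5 = 2, a_2 = floor((3 + 2)/2) = 2.
  m_3 = 2*2 - 2 = 2, d_3 = (14 - 2^2)/2 = 10/2 = 5, a_3 = floor((3 + 2)/5) = 1.
  m_4 = 5*1 - 2 = 3, d_4 = (14 - 3^2)/5 = 5/5 = 1, a_4 = floor((3 + 3)/1) = 6.
  m_5 = 1*6 - 3 = 3, d_5 = (14 - 3^2)/1 = 5/1 = 5: (m_5, d_5) = (m_1, d_1) = (3, 5), so from here the quotients repeat a_1, ..., a_4; the period length is 4.
Hence the expansion of sqrt(14) is a_0 = 3 followed by the repeating block 1, 2, 1, 6 (period 4).

[3; (1, 2, 1, 6)]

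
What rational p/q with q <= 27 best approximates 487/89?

93/17

Expand x = 487/89 as a continued fraction with the Euclidean algorithm:
  487 = 5*89 + 42, so a_0 = 5.
  89 = 2*42 + 5, so a_1 = 2.
  42 = 8*5 + 2, so a_2 = 8.
  5 = 2*2 + 1, so a_3 = 2.
  2 = 2*1 + 0, so a_4 = 2.
so x = [5; 2, 8, 2, 2].
Convergents (p_i = a_i*p_{i-1} + p_{i-2}, q_i = a_i*q_{i-1} + q_{i-2} with p_{-2}=0, p_{-1}=1, q_{-2}=1, q_{-1}=0), until the denominator exceeds 27:
  i=0: a_0=5, p_0 = 5*1 + 0 = 5, q_0 = 5*0 + 1 = 1.
  i=1: a_1=2, p_1 = 2*5 + 1 = 11, q_1 = 2*1 + 0 = 2.
  i=2: a_2=8, p_2 = 8*11 + 5 = 93, q_2 = 8*2 + 1 = 17.
  i=3: a_3=2, p_3 = 2*93 + 11 = 197, q_3 = 2*17 + 2 = 36.
q_3 = 36 > 27, so the last convergent with denominator <= 27 is p_2/q_2 = 93/17.
The closest fraction with denominator <= 27 is either p_2/q_2 or the intermediate fraction (k*p_2 + p_1)/(k*q_2 + q_1) with the largest k >= 1 whose denominator stays <= 27; these approach x as k grows, and every other convergent or intermediate fraction in range is farther away.
Largest k: floor((27 - q_1)/q_2) = floor((27 - 2)/17) = 1.
That gives (1*93 + 11)/(1*17 + 2) = 104/19.
Compare the errors: |x - 93/17| = |487*17 - 93*89|/(89*17) = 2/1513, and |x - 104/19| = |487*19 - 104*89|/(89*19) = 3/1691.
Cross-multiplying, 2*1691 = 3382 < 4539 = 3*1513, so 2/1513 is smaller: the convergent 93/17 is closer to x than 104/19.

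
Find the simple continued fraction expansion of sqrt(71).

[8; (2, 2, 1, 7, 1, 2, 2, 16)]

Write x_i = (sqrt(71) + m_i)/d_i with (m_0, d_0) = (0, 1). a_0 = floor(sqrt(71)) = 8, since 8^2 = 64 <= 71 < 81 = 9^2.
Iterate m_{i+1} = d_i*a_i - m_i, d_{i+1} = (71 - m_{i+1}^2)/d_i, a_{i+1} = floor((a_0 + m_{i+1})/d_{i+1}):
  m_1 = 1*8 - 0 = 8, d_1 = (71 - 8^2)/1 = 7/1 = 7, a_1 = floor((8 + 8)/7) = 2.
  m_2 = 7*2 - 8 = 6, d_2 = (71 - 6^2)/7 = 35/7 = 5, a_2 = floor((8 + 6)/5) = 2.
  m_3 = 5*2 - 6 = 4, d_3 = (71 - 4^2)/5 = 55/5 = 11, a_3 = floor((8 + 4)/11) = 1.
  m_4 = 11*1 - 4 = 7, d_4 = (71 - 7^2)/11 = 22/11 = 2, a_4 = floor((8 + 7)/2) = 7.
  m_5 = 2*7 - 7 = 7, d_5 = (71 - 7^2)/2 = 22/2 = 11, a_5 = floor((8 + 7)/11) = 1.
  m_6 = 11*1 - 7 = 4, d_6 = (71 - 4^2)/11 = 55/11 = 5, a_6 = floor((8 + 4)/5) = 2.
  m_7 = 5*2 - 4 = 6, d_7 = (71 - 6^2)/5 = 35/5 = 7, a_7 = floor((8 + 6)/7) = 2.
  m_8 = 7*2 - 6 = 8, d_8 = (71 - 8^2)/7 = 7/7 = 1, a_8 = floor((8 + 8)/1) = 16.
  m_9 = 1*16 - 8 = 8, d_9 = (71 - 8^2)/1 = 7/1 = 7: (m_9, d_9) = (m_1, d_1) = (8, 7), so from here the quotients repeat a_1, ..., a_8; the period length is 8.
Hence the expansion of sqrt(71) is a_0 = 8 followed by the repeating block 2, 2, 1, 7, 1, 2, 2, 16 (period 8).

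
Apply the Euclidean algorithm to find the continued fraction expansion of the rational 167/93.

Run the Euclidean algorithm on 167 and 93; the successive quotients are the partial quotients a_0, a_1, ... (each step inverts the fractional part left over by the previous one):
  167 = 1*93 + 74, so a_0 = 1.
  93 = 1*74 + 19, so a_1 = 1.
  74 = 3*19 + 17, so a_2 = 3.
  19 = 1*17 + 2, so a_3 = 1.
  17 = 8*2 + 1, so a_4 = 8.
  2 = 2*1 + 0, so a_5 = 2.
The remainder reaches 0 after 6 divisions, so the expansion has 6 partial quotients, read off in order.

[1; 1, 3, 1, 8, 2]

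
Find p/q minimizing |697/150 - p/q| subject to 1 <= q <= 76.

Expand x = 697/150 as a continued fraction with the Euclidean algorithm:
  697 = 4*150 + 97, so a_0 = 4.
  150 = 1*97 + 53, so a_1 = 1.
  97 = 1*53 + 44, so a_2 = 1.
  53 = 1*44 + 9, so a_3 = 1.
  44 = 4*9 + 8, so a_4 = 4.
  9 = 1*8 + 1, so a_5 = 1.
  8 = 8*1 + 0, so a_6 = 8.
so x = [4; 1, 1, 1, 4, 1, 8].
Convergents (p_i = a_i*p_{i-1} + p_{i-2}, q_i = a_i*q_{i-1} + q_{i-2} with p_{-2}=0, p_{-1}=1, q_{-2}=1, q_{-1}=0), until the denominator exceeds 76:
  i=0: a_0=4, p_0 = 4*1 + 0 = 4, q_0 = 4*0 + 1 = 1.
  i=1: a_1=1, p_1 = 1*4 + 1 = 5, q_1 = 1*1 + 0 = 1.
  i=2: a_2=1, p_2 = 1*5 + 4 = 9, q_2 = 1*1 + 1 = 2.
  i=3: a_3=1, p_3 = 1*9 + 5 = 14, q_3 = 1*2 + 1 = 3.
  i=4: a_4=4, p_4 = 4*14 + 9 = 65, q_4 = 4*3 + 2 = 14.
  i=5: a_5=1, p_5 = 1*65 + 14 = 79, q_5 = 1*14 + 3 = 17.
  i=6: a_6=8, p_6 = 8*79 + 65 = 697, q_6 = 8*17 + 14 = 150.
q_6 = 150 > 76, so the last convergent with denominator <= 76 is p_5/q_5 = 79/17.
The closest fraction with denominator <= 76 is either p_5/q_5 or the intermediate fraction (k*p_5 + p_4)/(k*q_5 + q_4) with the largest k >= 1 whose denominator stays <= 76; these approach x as k grows, and every other convergent or intermediate fraction in range is farther away.
Largest k: floor((76 - q_4)/q_5) = floor((76 - 14)/17) = 3.
That gives (3*79 + 65)/(3*17 + 14) = 302/65.
Compare the errors: |x - 79/17| = |697*17 - 79*150|/(150*17) = 1/2550, and |x - 302/65| = |697*65 - 302*150|/(150*65) = 5/9750.
Cross-multiplying, 1*9750 = 9750 < 12750 = 5*2550, so 1/2550 is smaller: the convergent 79/17 is closer to x than 302/65.

79/17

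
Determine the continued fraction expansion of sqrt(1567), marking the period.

Write x_i = (sqrt(1567) + m_i)/d_i with (m_0, d_0) = (0, 1). a_0 = floor(sqrt(1567)) = 39, since 39^2 = 1521 <= 1567 < 1600 = 40^2.
Iterate m_{i+1} = d_i*a_i - m_i, d_{i+1} = (1567 - m_{i+1}^2)/d_i, a_{i+1} = floor((a_0 + m_{i+1})/d_{i+1}):
  m_1 = 1*39 - 0 = 39, d_1 = (1567 - 39^2)/1 = 46/1 = 46, a_1 = floor((39 + 39)/46) = 1.
  m_2 = 46*1 - 39 = 7, d_2 = (1567 - 7^2)/46 = 1518/46 = 33, a_2 = floor((39 + 7)/33) = 1.
  m_3 = 33*1 - 7 = 26, d_3 = (1567 - 26^2)/33 = 891/33 = 27, a_3 = floor((39 + 26)/27) = 2.
  m_4 = 27*2 - 26 = 28, d_4 = (1567 - 28^2)/27 = 783/27 = 29, a_4 = floor((39 + 28)/29) = 2.
  m_5 = 29*2 - 28 = 30, d_5 = (1567 - 30^2)/29 = 667/29 = 23, a_5 = floor((39 + 30)/23) = 3.
  m_6 = 23*3 - 30 = 39, d_6 = (1567 - 39^2)/23 = 46/23 = 2, a_6 = floor((39 + 39)/2) = 39.
  m_7 = 2*39 - 39 = 39, d_7 = (1567 - 39^2)/2 = 46/2 = 23, a_7 = floor((39 + 39)/23) = 3.
  m_8 = 23*3 - 39 = 30, d_8 = (1567 - 30^2)/23 = 667/23 = 29, a_8 = floor((39 + 30)/29) = 2.
  m_9 = 29*2 - 30 = 28, d_9 = (1567 - 28^2)/29 = 783/29 = 27, a_9 = floor((39 + 28)/27) = 2.
  m_10 = 27*2 - 28 = 26, d_10 = (1567 - 26^2)/27 = 891/27 = 33, a_10 = floor((39 + 26)/33) = 1.
  m_11 = 33*1 - 26 = 7, d_11 = (1567 - 7^2)/33 = 1518/33 = 46, a_11 = floor((39 + 7)/46) = 1.
  m_12 = 46*1 - 7 = 39, d_12 = (1567 - 39^2)/46 = 46/46 = 1, a_12 = floor((39 + 39)/1) = 78.
  m_13 = 1*78 - 39 = 39, d_13 = (1567 - 39^2)/1 = 46/1 = 46: (m_13, d_13) = (m_1, d_1) = (39, 46), so from here the quotients repeat a_1, ..., a_12; the period length is 12.
Hence the expansion of sqrt(1567) is a_0 = 39 followed by the repeating block 1, 1, 2, 2, 3, 39, 3, 2, 2, 1, 1, 78 (period 12).

[39; (1, 1, 2, 2, 3, 39, 3, 2, 2, 1, 1, 78)]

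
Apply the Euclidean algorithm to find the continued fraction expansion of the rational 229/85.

Run the Euclidean algorithm on 229 and 85; the successive quotients are the partial quotients a_0, a_1, ... (each step inverts the fractional part left over by the previous one):
  229 = 2*85 + 59, so a_0 = 2.
  85 = 1*59 + 26, so a_1 = 1.
  59 = 2*26 + 7, so a_2 = 2.
  26 = 3*7 + 5, so a_3 = 3.
  7 = 1*5 + 2, so a_4 = 1.
  5 = 2*2 + 1, so a_5 = 2.
  2 = 2*1 + 0, so a_6 = 2.
The remainder reaches 0 after 7 divisions, so the expansion has 7 partial quotients, read off in order.

[2; 1, 2, 3, 1, 2, 2]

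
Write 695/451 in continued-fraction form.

[1; 1, 1, 5, 1, 1, 2, 7]

Run the Euclidean algorithm on 695 and 451; the successive quotients are the partial quotients a_0, a_1, ... (each step inverts the fractional part left over by the previous one):
  695 = 1*451 + 244, so a_0 = 1.
  451 = 1*244 + 207, so a_1 = 1.
  244 = 1*207 + 37, so a_2 = 1.
  207 = 5*37 + 22, so a_3 = 5.
  37 = 1*22 + 15, so a_4 = 1.
  22 = 1*15 + 7, so a_5 = 1.
  15 = 2*7 + 1, so a_6 = 2.
  7 = 7*1 + 0, so a_7 = 7.
The remainder reaches 0 after 8 divisions, so the expansion has 8 partial quotients, read off in order.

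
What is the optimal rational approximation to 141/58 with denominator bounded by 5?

12/5

Expand x = 141/58 as a continued fraction with the Euclidean algorithm:
  141 = 2*58 + 25, so a_0 = 2.
  58 = 2*25 + 8, so a_1 = 2.
  25 = 3*8 + 1, so a_2 = 3.
  8 = 8*1 + 0, so a_3 = 8.
so x = [2; 2, 3, 8].
Convergents (p_i = a_i*p_{i-1} + p_{i-2}, q_i = a_i*q_{i-1} + q_{i-2} with p_{-2}=0, p_{-1}=1, q_{-2}=1, q_{-1}=0), until the denominator exceeds 5:
  i=0: a_0=2, p_0 = 2*1 + 0 = 2, q_0 = 2*0 + 1 = 1.
  i=1: a_1=2, p_1 = 2*2 + 1 = 5, q_1 = 2*1 + 0 = 2.
  i=2: a_2=3, p_2 = 3*5 + 2 = 17, q_2 = 3*2 + 1 = 7.
q_2 = 7 > 5, so the last convergent with denominator <= 5 is p_1/q_1 = 5/2.
The closest fraction with denominator <= 5 is either p_1/q_1 or the intermediate fraction (k*p_1 + p_0)/(k*q_1 + q_0) with the largest k >= 1 whose denominator stays <= 5; these approach x as k grows, and every other convergent or intermediate fraction in range is farther away.
Largest k: floor((5 - q_0)/q_1) = floor((5 - 1)/2) = 2.
That gives (2*5 + 2)/(2*2 + 1) = 12/5.
Compare the errors: |x - 5/2| = |141*2 - 5*58|/(58*2) = 8/116, and |x - 12/5| = |141*5 - 12*58|/(58*5) = 9/290.
Cross-multiplying, 9*116 = 1044 < 2320 = 8*290, so 9/290 is smaller: the intermediate fraction 12/5 is closer to x than 5/2.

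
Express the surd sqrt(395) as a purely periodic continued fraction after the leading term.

[19; (1, 6, 1, 38)]

Write x_i = (sqrt(395) + m_i)/d_i with (m_0, d_0) = (0, 1). a_0 = floor(sqrt(395)) = 19, since 19^2 = 361 <= 395 < 400 = 20^2.
Iterate m_{i+1} = d_i*a_i - m_i, d_{i+1} = (395 - m_{i+1}^2)/d_i, a_{i+1} = floor((a_0 + m_{i+1})/d_{i+1}):
  m_1 = 1*19 - 0 = 19, d_1 = (395 - 19^2)/1 = 34/1 = 34, a_1 = floor((19 + 19)/34) = 1.
  m_2 = 34*1 - 19 = 15, d_2 = (395 - 15^2)/34 = 170/34 = 5, a_2 = floor((19 + 15)/5) = 6.
  m_3 = 5*6 - 15 = 15, d_3 = (395 - 15^2)/5 = 170/5 = 34, a_3 = floor((19 + 15)/34) = 1.
  m_4 = 34*1 - 15 = 19, d_4 = (395 - 19^2)/34 = 34/34 = 1, a_4 = floor((19 + 19)/1) = 38.
  m_5 = 1*38 - 19 = 19, d_5 = (395 - 19^2)/1 = 34/1 = 34: (m_5, d_5) = (m_1, d_1) = (19, 34), so from here the quotients repeat a_1, ..., a_4; the period length is 4.
Hence the expansion of sqrt(395) is a_0 = 19 followed by the repeating block 1, 6, 1, 38 (period 4).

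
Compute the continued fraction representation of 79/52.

Run the Euclidean algorithm on 79 and 52; the successive quotients are the partial quotients a_0, a_1, ... (each step inverts the fractional part left over by the previous one):
  79 = 1*52 + 27, so a_0 = 1.
  52 = 1*27 + 25, so a_1 = 1.
  27 = 1*25 + 2, so a_2 = 1.
  25 = 12*2 + 1, so a_3 = 12.
  2 = 2*1 + 0, so a_4 = 2.
The remainder reaches 0 after 5 divisions, so the expansion has 5 partial quotients, read off in order.

[1; 1, 1, 12, 2]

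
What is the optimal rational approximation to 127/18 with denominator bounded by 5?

7/1

Expand x = 127/18 as a continued fraction with the Euclidean algorithm:
  127 = 7*18 + 1, so a_0 = 7.
  18 = 18*1 + 0, so a_1 = 18.
so x = [7; 18].
Convergents (p_i = a_i*p_{i-1} + p_{i-2}, q_i = a_i*q_{i-1} + q_{i-2} with p_{-2}=0, p_{-1}=1, q_{-2}=1, q_{-1}=0), until the denominator exceeds 5:
  i=0: a_0=7, p_0 = 7*1 + 0 = 7, q_0 = 7*0 + 1 = 1.
  i=1: a_1=18, p_1 = 18*7 + 1 = 127, q_1 = 18*1 + 0 = 18.
q_1 = 18 > 5, so the last convergent with denominator <= 5 is p_0/q_0 = 7/1.
The closest fraction with denominator <= 5 is either p_0/q_0 or the intermediate fraction (k*p_0 + p_{-1})/(k*q_0 + q_{-1}) with the largest k >= 1 whose denominator stays <= 5; these approach x as k grows, and every other convergent or intermediate fraction in range is farther away.
Largest k: floor((5 - q_{-1})/q_0) = floor((5 - 0)/1) = 5 (using the seeds p_{-1} = 1, q_{-1} = 0).
That gives (5*7 + 1)/(5*1 + 0) = 36/5.
Compare the errors: |x - 7/1| = |127*1 - 7*18|/(18*1) = 1/18, and |x - 36/5| = |127*5 - 36*18|/(18*5) = 13/90.
Cross-multiplying, 1*90 = 90 < 234 = 13*18, so 1/18 is smaller: the convergent 7/1 is closer to x than 36/5.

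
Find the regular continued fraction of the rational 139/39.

[3; 1, 1, 3, 2, 2]

Run the Euclidean algorithm on 139 and 39; the successive quotients are the partial quotients a_0, a_1, ... (each step inverts the fractional part left over by the previous one):
  139 = 3*39 + 22, so a_0 = 3.
  39 = 1*22 + 17, so a_1 = 1.
  22 = 1*17 + 5, so a_2 = 1.
  17 = 3*5 + 2, so a_3 = 3.
  5 = 2*2 + 1, so a_4 = 2.
  2 = 2*1 + 0, so a_5 = 2.
The remainder reaches 0 after 6 divisions, so the expansion has 6 partial quotients, read off in order.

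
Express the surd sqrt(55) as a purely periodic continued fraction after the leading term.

[7; (2, 2, 2, 14)]

Write x_i = (sqrt(55) + m_i)/d_i with (m_0, d_0) = (0, 1). a_0 = floor(sqrt(55)) = 7, since 7^2 = 49 <= 55 < 64 = 8^2.
Iterate m_{i+1} = d_i*a_i - m_i, d_{i+1} = (55 - m_{i+1}^2)/d_i, a_{i+1} = floor((a_0 + m_{i+1})/d_{i+1}):
  m_1 = 1*7 - 0 = 7, d_1 = (55 - 7^2)/1 = 6/1 = 6, a_1 = floor((7 + 7)/6) = 2.
  m_2 = 6*2 - 7 = 5, d_2 = (55 - 5^2)/6 = 30/6 = 5, a_2 = floor((7 + 5)/5) = 2.
  m_3 = 5*2 - 5 = 5, d_3 = (55 - 5^2)/5 = 30/5 = 6, a_3 = floor((7 + 5)/6) = 2.
  m_4 = 6*2 - 5 = 7, d_4 = (55 - 7^2)/6 = 6/6 = 1, a_4 = floor((7 + 7)/1) = 14.
  m_5 = 1*14 - 7 = 7, d_5 = (55 - 7^2)/1 = 6/1 = 6: (m_5, d_5) = (m_1, d_1) = (7, 6), so from here the quotients repeat a_1, ..., a_4; the period length is 4.
Hence the expansion of sqrt(55) is a_0 = 7 followed by the repeating block 2, 2, 2, 14 (period 4).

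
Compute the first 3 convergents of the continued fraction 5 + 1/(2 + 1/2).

Using the convergent recurrence p_i = a_i*p_{i-1} + p_{i-2}, q_i = a_i*q_{i-1} + q_{i-2} with p_{-2}=0, p_{-1}=1, q_{-2}=1, q_{-1}=0:
  i=0: a_0=5, p_0 = 5*1 + 0 = 5, q_0 = 5*0 + 1 = 1.
  i=1: a_1=2, p_1 = 2*5 + 1 = 11, q_1 = 2*1 + 0 = 2.
  i=2: a_2=2, p_2 = 2*11 + 5 = 27, q_2 = 2*2 + 1 = 5.

5/1, 11/2, 27/5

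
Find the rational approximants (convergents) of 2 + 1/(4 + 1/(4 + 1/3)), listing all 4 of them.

2/1, 9/4, 38/17, 123/55

Using the convergent recurrence p_i = a_i*p_{i-1} + p_{i-2}, q_i = a_i*q_{i-1} + q_{i-2} with p_{-2}=0, p_{-1}=1, q_{-2}=1, q_{-1}=0:
  i=0: a_0=2, p_0 = 2*1 + 0 = 2, q_0 = 2*0 + 1 = 1.
  i=1: a_1=4, p_1 = 4*2 + 1 = 9, q_1 = 4*1 + 0 = 4.
  i=2: a_2=4, p_2 = 4*9 + 2 = 38, q_2 = 4*4 + 1 = 17.
  i=3: a_3=3, p_3 = 3*38 + 9 = 123, q_3 = 3*17 + 4 = 55.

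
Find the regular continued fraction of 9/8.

Run the Euclidean algorithm on 9 and 8; the successive quotients are the partial quotients a_0, a_1, ... (each step inverts the fractional part left over by the previous one):
  9 = 1*8 + 1, so a_0 = 1.
  8 = 8*1 + 0, so a_1 = 8.
The remainder reaches 0 after 2 divisions, so the expansion has 2 partial quotients, read off in order.

[1; 8]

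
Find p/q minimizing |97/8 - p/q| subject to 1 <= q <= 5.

61/5

Expand x = 97/8 as a continued fraction with the Euclidean algorithm:
  97 = 12*8 + 1, so a_0 = 12.
  8 = 8*1 + 0, so a_1 = 8.
so x = [12; 8].
Convergents (p_i = a_i*p_{i-1} + p_{i-2}, q_i = a_i*q_{i-1} + q_{i-2} with p_{-2}=0, p_{-1}=1, q_{-2}=1, q_{-1}=0), until the denominator exceeds 5:
  i=0: a_0=12, p_0 = 12*1 + 0 = 12, q_0 = 12*0 + 1 = 1.
  i=1: a_1=8, p_1 = 8*12 + 1 = 97, q_1 = 8*1 + 0 = 8.
q_1 = 8 > 5, so the last convergent with denominator <= 5 is p_0/q_0 = 12/1.
The closest fraction with denominator <= 5 is either p_0/q_0 or the intermediate fraction (k*p_0 + p_{-1})/(k*q_0 + q_{-1}) with the largest k >= 1 whose denominator stays <= 5; these approach x as k grows, and every other convergent or intermediate fraction in range is farther away.
Largest k: floor((5 - q_{-1})/q_0) = floor((5 - 0)/1) = 5 (using the seeds p_{-1} = 1, q_{-1} = 0).
That gives (5*12 + 1)/(5*1 + 0) = 61/5.
Compare the errors: |x - 12/1| = |97*1 - 12*8|/(8*1) = 1/8, and |x - 61/5| = |97*5 - 61*8|/(8*5) = 3/40.
Cross-multiplying, 3*8 = 24 < 40 = 1*40, so 3/40 is smaller: the intermediate fraction 61/5 is closer to x than 12/1.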